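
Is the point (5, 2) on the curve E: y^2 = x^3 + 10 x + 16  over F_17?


Check whether y^2 = x^3 + 10 x + 16 (mod 17) for (x, y) = (5, 2).
LHS: y^2 = 2^2 mod 17 = 4
RHS: x^3 + 10 x + 16 = 5^3 + 10*5 + 16 mod 17 = 4
LHS = RHS

Yes, on the curve


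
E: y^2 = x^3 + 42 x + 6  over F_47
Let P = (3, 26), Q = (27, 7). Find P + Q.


P != Q, so use the chord formula.
s = (y2 - y1) / (x2 - x1) = (28) / (24) mod 47 = 9
x3 = s^2 - x1 - x2 mod 47 = 9^2 - 3 - 27 = 4
y3 = s (x1 - x3) - y1 mod 47 = 9 * (3 - 4) - 26 = 12

P + Q = (4, 12)


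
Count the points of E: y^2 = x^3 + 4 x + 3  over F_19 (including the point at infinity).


For each x in F_19, count y with y^2 = x^3 + 4 x + 3 mod 19:
  x = 2: RHS = 0, y in [0]  -> 1 point(s)
  x = 3: RHS = 4, y in [2, 17]  -> 2 point(s)
  x = 4: RHS = 7, y in [8, 11]  -> 2 point(s)
  x = 10: RHS = 17, y in [6, 13]  -> 2 point(s)
  x = 17: RHS = 6, y in [5, 14]  -> 2 point(s)
  x = 18: RHS = 17, y in [6, 13]  -> 2 point(s)
Affine points: 11. Add the point at infinity: total = 12.

#E(F_19) = 12


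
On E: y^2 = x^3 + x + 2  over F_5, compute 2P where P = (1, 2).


k = 2 = 10_2 (binary, LSB first: 01)
Double-and-add from P = (1, 2):
  bit 0 = 0: acc unchanged = O
  bit 1 = 1: acc = O + (4, 0) = (4, 0)

2P = (4, 0)


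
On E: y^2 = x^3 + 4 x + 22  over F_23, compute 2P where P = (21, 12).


Doubling: s = (3 x1^2 + a) / (2 y1)
s = (3*21^2 + 4) / (2*12) mod 23 = 16
x3 = s^2 - 2 x1 mod 23 = 16^2 - 2*21 = 7
y3 = s (x1 - x3) - y1 mod 23 = 16 * (21 - 7) - 12 = 5

2P = (7, 5)


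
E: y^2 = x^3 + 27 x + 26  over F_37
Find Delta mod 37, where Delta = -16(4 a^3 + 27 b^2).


4 a^3 + 27 b^2 = 4*27^3 + 27*26^2 = 78732 + 18252 = 96984
Delta = -16 * (96984) = -1551744
Delta mod 37 = 36

Delta = 36 (mod 37)


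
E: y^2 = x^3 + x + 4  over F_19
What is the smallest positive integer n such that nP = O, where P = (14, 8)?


Compute successive multiples of P until we hit O:
  1P = (14, 8)
  2P = (10, 11)
  3P = (11, 4)
  4P = (0, 17)
  5P = (9, 1)
  6P = (1, 14)
  7P = (5, 1)
  8P = (6, 13)
  ... (continuing to 19P)
  19P = O

ord(P) = 19


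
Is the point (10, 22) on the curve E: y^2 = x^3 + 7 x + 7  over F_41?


Check whether y^2 = x^3 + 7 x + 7 (mod 41) for (x, y) = (10, 22).
LHS: y^2 = 22^2 mod 41 = 33
RHS: x^3 + 7 x + 7 = 10^3 + 7*10 + 7 mod 41 = 11
LHS != RHS

No, not on the curve


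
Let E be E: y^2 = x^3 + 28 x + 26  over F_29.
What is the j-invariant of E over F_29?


Delta = -16(4 a^3 + 27 b^2) mod 29 = 4
-1728 * (4 a)^3 = -1728 * (4*28)^3 mod 29 = 15
j = 15 * 4^(-1) mod 29 = 11

j = 11 (mod 29)


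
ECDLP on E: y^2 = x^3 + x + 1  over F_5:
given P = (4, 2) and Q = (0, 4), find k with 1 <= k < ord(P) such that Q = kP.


Enumerate multiples of P until we hit Q = (0, 4):
  1P = (4, 2)
  2P = (3, 4)
  3P = (2, 4)
  4P = (0, 4)
Match found at i = 4.

k = 4


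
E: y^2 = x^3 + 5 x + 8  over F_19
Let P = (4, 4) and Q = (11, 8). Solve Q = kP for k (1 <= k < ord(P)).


Enumerate multiples of P until we hit Q = (11, 8):
  1P = (4, 4)
  2P = (16, 2)
  3P = (8, 3)
  4P = (13, 3)
  5P = (6, 11)
  6P = (7, 14)
  7P = (17, 16)
  8P = (2, 11)
  9P = (11, 11)
  10P = (5, 14)
  11P = (15, 0)
  12P = (5, 5)
  13P = (11, 8)
Match found at i = 13.

k = 13


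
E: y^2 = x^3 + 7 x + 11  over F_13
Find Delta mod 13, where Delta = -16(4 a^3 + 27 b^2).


4 a^3 + 27 b^2 = 4*7^3 + 27*11^2 = 1372 + 3267 = 4639
Delta = -16 * (4639) = -74224
Delta mod 13 = 6

Delta = 6 (mod 13)


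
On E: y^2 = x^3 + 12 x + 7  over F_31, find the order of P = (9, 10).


Compute successive multiples of P until we hit O:
  1P = (9, 10)
  2P = (7, 0)
  3P = (9, 21)
  4P = O

ord(P) = 4


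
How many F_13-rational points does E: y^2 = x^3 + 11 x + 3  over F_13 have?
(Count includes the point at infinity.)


For each x in F_13, count y with y^2 = x^3 + 11 x + 3 mod 13:
  x = 0: RHS = 3, y in [4, 9]  -> 2 point(s)
  x = 5: RHS = 1, y in [1, 12]  -> 2 point(s)
  x = 6: RHS = 12, y in [5, 8]  -> 2 point(s)
  x = 9: RHS = 12, y in [5, 8]  -> 2 point(s)
  x = 11: RHS = 12, y in [5, 8]  -> 2 point(s)
  x = 12: RHS = 4, y in [2, 11]  -> 2 point(s)
Affine points: 12. Add the point at infinity: total = 13.

#E(F_13) = 13


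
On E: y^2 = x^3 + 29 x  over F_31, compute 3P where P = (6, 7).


k = 3 = 11_2 (binary, LSB first: 11)
Double-and-add from P = (6, 7):
  bit 0 = 1: acc = O + (6, 7) = (6, 7)
  bit 1 = 1: acc = (6, 7) + (8, 0) = (6, 24)

3P = (6, 24)


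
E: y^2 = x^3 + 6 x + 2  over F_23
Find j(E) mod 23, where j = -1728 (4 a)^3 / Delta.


Delta = -16(4 a^3 + 27 b^2) mod 23 = 19
-1728 * (4 a)^3 = -1728 * (4*6)^3 mod 23 = 20
j = 20 * 19^(-1) mod 23 = 18

j = 18 (mod 23)


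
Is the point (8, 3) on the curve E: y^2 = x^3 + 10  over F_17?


Check whether y^2 = x^3 + 0 x + 10 (mod 17) for (x, y) = (8, 3).
LHS: y^2 = 3^2 mod 17 = 9
RHS: x^3 + 0 x + 10 = 8^3 + 0*8 + 10 mod 17 = 12
LHS != RHS

No, not on the curve


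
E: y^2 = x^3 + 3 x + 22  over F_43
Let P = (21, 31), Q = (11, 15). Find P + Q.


P != Q, so use the chord formula.
s = (y2 - y1) / (x2 - x1) = (27) / (33) mod 43 = 36
x3 = s^2 - x1 - x2 mod 43 = 36^2 - 21 - 11 = 17
y3 = s (x1 - x3) - y1 mod 43 = 36 * (21 - 17) - 31 = 27

P + Q = (17, 27)


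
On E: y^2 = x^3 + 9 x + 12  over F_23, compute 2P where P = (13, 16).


Doubling: s = (3 x1^2 + a) / (2 y1)
s = (3*13^2 + 9) / (2*16) mod 23 = 19
x3 = s^2 - 2 x1 mod 23 = 19^2 - 2*13 = 13
y3 = s (x1 - x3) - y1 mod 23 = 19 * (13 - 13) - 16 = 7

2P = (13, 7)


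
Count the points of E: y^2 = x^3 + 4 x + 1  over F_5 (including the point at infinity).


For each x in F_5, count y with y^2 = x^3 + 4 x + 1 mod 5:
  x = 0: RHS = 1, y in [1, 4]  -> 2 point(s)
  x = 1: RHS = 1, y in [1, 4]  -> 2 point(s)
  x = 3: RHS = 0, y in [0]  -> 1 point(s)
  x = 4: RHS = 1, y in [1, 4]  -> 2 point(s)
Affine points: 7. Add the point at infinity: total = 8.

#E(F_5) = 8


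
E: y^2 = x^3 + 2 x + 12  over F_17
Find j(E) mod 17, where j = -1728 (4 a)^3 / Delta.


Delta = -16(4 a^3 + 27 b^2) mod 17 = 10
-1728 * (4 a)^3 = -1728 * (4*2)^3 mod 17 = 12
j = 12 * 10^(-1) mod 17 = 8

j = 8 (mod 17)


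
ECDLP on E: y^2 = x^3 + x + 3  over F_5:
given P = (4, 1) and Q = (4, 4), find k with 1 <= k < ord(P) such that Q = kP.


Enumerate multiples of P until we hit Q = (4, 4):
  1P = (4, 1)
  2P = (1, 0)
  3P = (4, 4)
Match found at i = 3.

k = 3


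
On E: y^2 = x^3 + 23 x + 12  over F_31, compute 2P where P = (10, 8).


Doubling: s = (3 x1^2 + a) / (2 y1)
s = (3*10^2 + 23) / (2*8) mod 31 = 26
x3 = s^2 - 2 x1 mod 31 = 26^2 - 2*10 = 5
y3 = s (x1 - x3) - y1 mod 31 = 26 * (10 - 5) - 8 = 29

2P = (5, 29)


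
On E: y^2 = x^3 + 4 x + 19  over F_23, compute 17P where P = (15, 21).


k = 17 = 10001_2 (binary, LSB first: 10001)
Double-and-add from P = (15, 21):
  bit 0 = 1: acc = O + (15, 21) = (15, 21)
  bit 1 = 0: acc unchanged = (15, 21)
  bit 2 = 0: acc unchanged = (15, 21)
  bit 3 = 0: acc unchanged = (15, 21)
  bit 4 = 1: acc = (15, 21) + (10, 22) = (10, 1)

17P = (10, 1)


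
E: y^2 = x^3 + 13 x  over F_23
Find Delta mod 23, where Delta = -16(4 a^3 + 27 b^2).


4 a^3 + 27 b^2 = 4*13^3 + 27*0^2 = 8788 + 0 = 8788
Delta = -16 * (8788) = -140608
Delta mod 23 = 14

Delta = 14 (mod 23)


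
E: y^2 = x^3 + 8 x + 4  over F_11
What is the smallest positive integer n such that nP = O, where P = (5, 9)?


Compute successive multiples of P until we hit O:
  1P = (5, 9)
  2P = (6, 9)
  3P = (0, 2)
  4P = (4, 10)
  5P = (3, 0)
  6P = (4, 1)
  7P = (0, 9)
  8P = (6, 2)
  ... (continuing to 10P)
  10P = O

ord(P) = 10


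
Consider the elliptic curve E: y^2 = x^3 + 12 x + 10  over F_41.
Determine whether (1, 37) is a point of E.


Check whether y^2 = x^3 + 12 x + 10 (mod 41) for (x, y) = (1, 37).
LHS: y^2 = 37^2 mod 41 = 16
RHS: x^3 + 12 x + 10 = 1^3 + 12*1 + 10 mod 41 = 23
LHS != RHS

No, not on the curve


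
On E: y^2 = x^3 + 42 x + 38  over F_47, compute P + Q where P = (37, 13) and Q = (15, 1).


P != Q, so use the chord formula.
s = (y2 - y1) / (x2 - x1) = (35) / (25) mod 47 = 39
x3 = s^2 - x1 - x2 mod 47 = 39^2 - 37 - 15 = 12
y3 = s (x1 - x3) - y1 mod 47 = 39 * (37 - 12) - 13 = 22

P + Q = (12, 22)


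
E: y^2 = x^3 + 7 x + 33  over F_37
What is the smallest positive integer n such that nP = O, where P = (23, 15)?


Compute successive multiples of P until we hit O:
  1P = (23, 15)
  2P = (1, 2)
  3P = (20, 12)
  4P = (32, 13)
  5P = (9, 23)
  6P = (31, 16)
  7P = (31, 21)
  8P = (9, 14)
  ... (continuing to 13P)
  13P = O

ord(P) = 13


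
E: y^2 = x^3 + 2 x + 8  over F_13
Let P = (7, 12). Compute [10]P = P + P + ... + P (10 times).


k = 10 = 1010_2 (binary, LSB first: 0101)
Double-and-add from P = (7, 12):
  bit 0 = 0: acc unchanged = O
  bit 1 = 1: acc = O + (8, 4) = (8, 4)
  bit 2 = 0: acc unchanged = (8, 4)
  bit 3 = 1: acc = (8, 4) + (9, 12) = (8, 9)

10P = (8, 9)


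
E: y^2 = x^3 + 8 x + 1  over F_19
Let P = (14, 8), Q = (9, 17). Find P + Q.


P != Q, so use the chord formula.
s = (y2 - y1) / (x2 - x1) = (9) / (14) mod 19 = 2
x3 = s^2 - x1 - x2 mod 19 = 2^2 - 14 - 9 = 0
y3 = s (x1 - x3) - y1 mod 19 = 2 * (14 - 0) - 8 = 1

P + Q = (0, 1)


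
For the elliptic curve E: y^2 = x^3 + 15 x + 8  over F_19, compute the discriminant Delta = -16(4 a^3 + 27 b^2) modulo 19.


4 a^3 + 27 b^2 = 4*15^3 + 27*8^2 = 13500 + 1728 = 15228
Delta = -16 * (15228) = -243648
Delta mod 19 = 8

Delta = 8 (mod 19)


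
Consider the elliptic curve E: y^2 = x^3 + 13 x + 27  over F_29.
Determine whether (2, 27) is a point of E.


Check whether y^2 = x^3 + 13 x + 27 (mod 29) for (x, y) = (2, 27).
LHS: y^2 = 27^2 mod 29 = 4
RHS: x^3 + 13 x + 27 = 2^3 + 13*2 + 27 mod 29 = 3
LHS != RHS

No, not on the curve


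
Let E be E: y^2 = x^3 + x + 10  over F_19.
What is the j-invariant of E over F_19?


Delta = -16(4 a^3 + 27 b^2) mod 19 = 18
-1728 * (4 a)^3 = -1728 * (4*1)^3 mod 19 = 7
j = 7 * 18^(-1) mod 19 = 12

j = 12 (mod 19)


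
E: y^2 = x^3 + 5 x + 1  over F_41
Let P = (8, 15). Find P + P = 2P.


Doubling: s = (3 x1^2 + a) / (2 y1)
s = (3*8^2 + 5) / (2*15) mod 41 = 38
x3 = s^2 - 2 x1 mod 41 = 38^2 - 2*8 = 34
y3 = s (x1 - x3) - y1 mod 41 = 38 * (8 - 34) - 15 = 22

2P = (34, 22)


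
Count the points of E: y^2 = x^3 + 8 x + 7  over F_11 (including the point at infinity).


For each x in F_11, count y with y^2 = x^3 + 8 x + 7 mod 11:
  x = 1: RHS = 5, y in [4, 7]  -> 2 point(s)
  x = 2: RHS = 9, y in [3, 8]  -> 2 point(s)
  x = 3: RHS = 3, y in [5, 6]  -> 2 point(s)
  x = 4: RHS = 4, y in [2, 9]  -> 2 point(s)
  x = 8: RHS = 0, y in [0]  -> 1 point(s)
  x = 9: RHS = 5, y in [4, 7]  -> 2 point(s)
  x = 10: RHS = 9, y in [3, 8]  -> 2 point(s)
Affine points: 13. Add the point at infinity: total = 14.

#E(F_11) = 14


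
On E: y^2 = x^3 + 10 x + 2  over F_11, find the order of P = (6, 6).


Compute successive multiples of P until we hit O:
  1P = (6, 6)
  2P = (8, 0)
  3P = (6, 5)
  4P = O

ord(P) = 4


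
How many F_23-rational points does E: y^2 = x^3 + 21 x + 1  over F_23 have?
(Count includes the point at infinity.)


For each x in F_23, count y with y^2 = x^3 + 21 x + 1 mod 23:
  x = 0: RHS = 1, y in [1, 22]  -> 2 point(s)
  x = 1: RHS = 0, y in [0]  -> 1 point(s)
  x = 5: RHS = 1, y in [1, 22]  -> 2 point(s)
  x = 7: RHS = 8, y in [10, 13]  -> 2 point(s)
  x = 12: RHS = 3, y in [7, 16]  -> 2 point(s)
  x = 14: RHS = 3, y in [7, 16]  -> 2 point(s)
  x = 17: RHS = 4, y in [2, 21]  -> 2 point(s)
  x = 18: RHS = 1, y in [1, 22]  -> 2 point(s)
  x = 20: RHS = 3, y in [7, 16]  -> 2 point(s)
  x = 22: RHS = 2, y in [5, 18]  -> 2 point(s)
Affine points: 19. Add the point at infinity: total = 20.

#E(F_23) = 20


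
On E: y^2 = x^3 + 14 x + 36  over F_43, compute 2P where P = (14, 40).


Doubling: s = (3 x1^2 + a) / (2 y1)
s = (3*14^2 + 14) / (2*40) mod 43 = 0
x3 = s^2 - 2 x1 mod 43 = 0^2 - 2*14 = 15
y3 = s (x1 - x3) - y1 mod 43 = 0 * (14 - 15) - 40 = 3

2P = (15, 3)


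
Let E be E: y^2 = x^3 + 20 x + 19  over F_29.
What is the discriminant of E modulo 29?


4 a^3 + 27 b^2 = 4*20^3 + 27*19^2 = 32000 + 9747 = 41747
Delta = -16 * (41747) = -667952
Delta mod 29 = 5

Delta = 5 (mod 29)


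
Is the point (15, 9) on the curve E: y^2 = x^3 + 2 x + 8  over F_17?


Check whether y^2 = x^3 + 2 x + 8 (mod 17) for (x, y) = (15, 9).
LHS: y^2 = 9^2 mod 17 = 13
RHS: x^3 + 2 x + 8 = 15^3 + 2*15 + 8 mod 17 = 13
LHS = RHS

Yes, on the curve


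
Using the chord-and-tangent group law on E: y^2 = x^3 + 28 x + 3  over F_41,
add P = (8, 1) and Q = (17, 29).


P != Q, so use the chord formula.
s = (y2 - y1) / (x2 - x1) = (28) / (9) mod 41 = 35
x3 = s^2 - x1 - x2 mod 41 = 35^2 - 8 - 17 = 11
y3 = s (x1 - x3) - y1 mod 41 = 35 * (8 - 11) - 1 = 17

P + Q = (11, 17)


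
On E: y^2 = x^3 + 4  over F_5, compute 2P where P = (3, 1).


k = 2 = 10_2 (binary, LSB first: 01)
Double-and-add from P = (3, 1):
  bit 0 = 0: acc unchanged = O
  bit 1 = 1: acc = O + (0, 2) = (0, 2)

2P = (0, 2)


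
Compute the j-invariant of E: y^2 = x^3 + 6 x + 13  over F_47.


Delta = -16(4 a^3 + 27 b^2) mod 47 = 24
-1728 * (4 a)^3 = -1728 * (4*6)^3 mod 47 = 19
j = 19 * 24^(-1) mod 47 = 38

j = 38 (mod 47)


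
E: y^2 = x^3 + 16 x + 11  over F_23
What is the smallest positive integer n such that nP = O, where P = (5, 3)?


Compute successive multiples of P until we hit O:
  1P = (5, 3)
  2P = (6, 1)
  3P = (16, 19)
  4P = (14, 9)
  5P = (7, 11)
  6P = (4, 1)
  7P = (18, 17)
  8P = (13, 22)
  ... (continuing to 18P)
  18P = O

ord(P) = 18


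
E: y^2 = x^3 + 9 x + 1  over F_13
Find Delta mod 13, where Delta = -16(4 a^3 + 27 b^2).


4 a^3 + 27 b^2 = 4*9^3 + 27*1^2 = 2916 + 27 = 2943
Delta = -16 * (2943) = -47088
Delta mod 13 = 11

Delta = 11 (mod 13)


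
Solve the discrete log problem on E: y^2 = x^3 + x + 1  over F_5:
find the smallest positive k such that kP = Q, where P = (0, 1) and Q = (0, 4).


Enumerate multiples of P until we hit Q = (0, 4):
  1P = (0, 1)
  2P = (4, 2)
  3P = (2, 1)
  4P = (3, 4)
  5P = (3, 1)
  6P = (2, 4)
  7P = (4, 3)
  8P = (0, 4)
Match found at i = 8.

k = 8


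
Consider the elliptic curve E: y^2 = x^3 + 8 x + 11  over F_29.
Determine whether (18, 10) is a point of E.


Check whether y^2 = x^3 + 8 x + 11 (mod 29) for (x, y) = (18, 10).
LHS: y^2 = 10^2 mod 29 = 13
RHS: x^3 + 8 x + 11 = 18^3 + 8*18 + 11 mod 29 = 13
LHS = RHS

Yes, on the curve


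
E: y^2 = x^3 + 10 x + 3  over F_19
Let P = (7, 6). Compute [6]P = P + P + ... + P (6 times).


k = 6 = 110_2 (binary, LSB first: 011)
Double-and-add from P = (7, 6):
  bit 0 = 0: acc unchanged = O
  bit 1 = 1: acc = O + (9, 9) = (9, 9)
  bit 2 = 1: acc = (9, 9) + (18, 7) = (8, 14)

6P = (8, 14)


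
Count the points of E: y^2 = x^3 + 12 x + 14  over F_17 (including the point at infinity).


For each x in F_17, count y with y^2 = x^3 + 12 x + 14 mod 17:
  x = 3: RHS = 9, y in [3, 14]  -> 2 point(s)
  x = 6: RHS = 13, y in [8, 9]  -> 2 point(s)
  x = 7: RHS = 16, y in [4, 13]  -> 2 point(s)
  x = 9: RHS = 1, y in [1, 16]  -> 2 point(s)
  x = 11: RHS = 15, y in [7, 10]  -> 2 point(s)
  x = 12: RHS = 16, y in [4, 13]  -> 2 point(s)
  x = 13: RHS = 4, y in [2, 15]  -> 2 point(s)
  x = 14: RHS = 2, y in [6, 11]  -> 2 point(s)
  x = 15: RHS = 16, y in [4, 13]  -> 2 point(s)
  x = 16: RHS = 1, y in [1, 16]  -> 2 point(s)
Affine points: 20. Add the point at infinity: total = 21.

#E(F_17) = 21


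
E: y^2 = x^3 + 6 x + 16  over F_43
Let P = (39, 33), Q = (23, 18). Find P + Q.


P != Q, so use the chord formula.
s = (y2 - y1) / (x2 - x1) = (28) / (27) mod 43 = 9
x3 = s^2 - x1 - x2 mod 43 = 9^2 - 39 - 23 = 19
y3 = s (x1 - x3) - y1 mod 43 = 9 * (39 - 19) - 33 = 18

P + Q = (19, 18)


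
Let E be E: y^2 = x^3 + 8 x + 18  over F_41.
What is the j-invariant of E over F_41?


Delta = -16(4 a^3 + 27 b^2) mod 41 = 38
-1728 * (4 a)^3 = -1728 * (4*8)^3 mod 41 = 28
j = 28 * 38^(-1) mod 41 = 18

j = 18 (mod 41)


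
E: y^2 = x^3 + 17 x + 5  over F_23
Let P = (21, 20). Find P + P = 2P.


Doubling: s = (3 x1^2 + a) / (2 y1)
s = (3*21^2 + 17) / (2*20) mod 23 = 22
x3 = s^2 - 2 x1 mod 23 = 22^2 - 2*21 = 5
y3 = s (x1 - x3) - y1 mod 23 = 22 * (21 - 5) - 20 = 10

2P = (5, 10)


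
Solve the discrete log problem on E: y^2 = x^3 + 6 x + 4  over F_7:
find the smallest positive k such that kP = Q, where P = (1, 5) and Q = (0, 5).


Enumerate multiples of P until we hit Q = (0, 5):
  1P = (1, 5)
  2P = (0, 5)
Match found at i = 2.

k = 2


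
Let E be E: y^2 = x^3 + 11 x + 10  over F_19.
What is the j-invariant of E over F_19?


Delta = -16(4 a^3 + 27 b^2) mod 19 = 18
-1728 * (4 a)^3 = -1728 * (4*11)^3 mod 19 = 7
j = 7 * 18^(-1) mod 19 = 12

j = 12 (mod 19)


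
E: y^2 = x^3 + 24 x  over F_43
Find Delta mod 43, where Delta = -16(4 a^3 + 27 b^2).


4 a^3 + 27 b^2 = 4*24^3 + 27*0^2 = 55296 + 0 = 55296
Delta = -16 * (55296) = -884736
Delta mod 43 = 32

Delta = 32 (mod 43)


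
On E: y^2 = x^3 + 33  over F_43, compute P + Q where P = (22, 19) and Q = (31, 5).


P != Q, so use the chord formula.
s = (y2 - y1) / (x2 - x1) = (29) / (9) mod 43 = 8
x3 = s^2 - x1 - x2 mod 43 = 8^2 - 22 - 31 = 11
y3 = s (x1 - x3) - y1 mod 43 = 8 * (22 - 11) - 19 = 26

P + Q = (11, 26)


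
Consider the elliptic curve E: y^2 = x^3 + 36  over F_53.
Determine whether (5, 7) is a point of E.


Check whether y^2 = x^3 + 0 x + 36 (mod 53) for (x, y) = (5, 7).
LHS: y^2 = 7^2 mod 53 = 49
RHS: x^3 + 0 x + 36 = 5^3 + 0*5 + 36 mod 53 = 2
LHS != RHS

No, not on the curve


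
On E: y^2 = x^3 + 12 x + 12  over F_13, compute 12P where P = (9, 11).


k = 12 = 1100_2 (binary, LSB first: 0011)
Double-and-add from P = (9, 11):
  bit 0 = 0: acc unchanged = O
  bit 1 = 0: acc unchanged = O
  bit 2 = 1: acc = O + (1, 8) = (1, 8)
  bit 3 = 1: acc = (1, 8) + (10, 12) = (3, 7)

12P = (3, 7)


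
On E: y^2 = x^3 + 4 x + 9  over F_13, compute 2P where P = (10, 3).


Doubling: s = (3 x1^2 + a) / (2 y1)
s = (3*10^2 + 4) / (2*3) mod 13 = 3
x3 = s^2 - 2 x1 mod 13 = 3^2 - 2*10 = 2
y3 = s (x1 - x3) - y1 mod 13 = 3 * (10 - 2) - 3 = 8

2P = (2, 8)


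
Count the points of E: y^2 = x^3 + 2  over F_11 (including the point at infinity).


For each x in F_11, count y with y^2 = x^3 + 0 x + 2 mod 11:
  x = 1: RHS = 3, y in [5, 6]  -> 2 point(s)
  x = 4: RHS = 0, y in [0]  -> 1 point(s)
  x = 6: RHS = 9, y in [3, 8]  -> 2 point(s)
  x = 7: RHS = 4, y in [2, 9]  -> 2 point(s)
  x = 9: RHS = 5, y in [4, 7]  -> 2 point(s)
  x = 10: RHS = 1, y in [1, 10]  -> 2 point(s)
Affine points: 11. Add the point at infinity: total = 12.

#E(F_11) = 12


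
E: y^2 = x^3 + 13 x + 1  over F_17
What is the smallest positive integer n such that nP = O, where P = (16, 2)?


Compute successive multiples of P until we hit O:
  1P = (16, 2)
  2P = (1, 7)
  3P = (2, 16)
  4P = (0, 16)
  5P = (10, 14)
  6P = (12, 7)
  7P = (15, 1)
  8P = (4, 10)
  ... (continuing to 25P)
  25P = O

ord(P) = 25


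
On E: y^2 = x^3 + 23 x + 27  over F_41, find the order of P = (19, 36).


Compute successive multiples of P until we hit O:
  1P = (19, 36)
  2P = (19, 5)
  3P = O

ord(P) = 3


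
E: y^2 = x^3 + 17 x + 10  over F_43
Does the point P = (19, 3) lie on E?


Check whether y^2 = x^3 + 17 x + 10 (mod 43) for (x, y) = (19, 3).
LHS: y^2 = 3^2 mod 43 = 9
RHS: x^3 + 17 x + 10 = 19^3 + 17*19 + 10 mod 43 = 11
LHS != RHS

No, not on the curve


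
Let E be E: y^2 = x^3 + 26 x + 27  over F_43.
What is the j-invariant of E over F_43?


Delta = -16(4 a^3 + 27 b^2) mod 43 = 20
-1728 * (4 a)^3 = -1728 * (4*26)^3 mod 43 = 42
j = 42 * 20^(-1) mod 43 = 15

j = 15 (mod 43)


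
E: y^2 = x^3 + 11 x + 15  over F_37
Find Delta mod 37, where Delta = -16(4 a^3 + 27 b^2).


4 a^3 + 27 b^2 = 4*11^3 + 27*15^2 = 5324 + 6075 = 11399
Delta = -16 * (11399) = -182384
Delta mod 37 = 26

Delta = 26 (mod 37)


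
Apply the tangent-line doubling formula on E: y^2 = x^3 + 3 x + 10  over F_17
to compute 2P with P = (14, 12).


Doubling: s = (3 x1^2 + a) / (2 y1)
s = (3*14^2 + 3) / (2*12) mod 17 = 14
x3 = s^2 - 2 x1 mod 17 = 14^2 - 2*14 = 15
y3 = s (x1 - x3) - y1 mod 17 = 14 * (14 - 15) - 12 = 8

2P = (15, 8)


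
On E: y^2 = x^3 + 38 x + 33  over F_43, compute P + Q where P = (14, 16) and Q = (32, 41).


P != Q, so use the chord formula.
s = (y2 - y1) / (x2 - x1) = (25) / (18) mod 43 = 42
x3 = s^2 - x1 - x2 mod 43 = 42^2 - 14 - 32 = 41
y3 = s (x1 - x3) - y1 mod 43 = 42 * (14 - 41) - 16 = 11

P + Q = (41, 11)


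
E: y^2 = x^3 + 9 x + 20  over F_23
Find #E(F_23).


For each x in F_23, count y with y^2 = x^3 + 9 x + 20 mod 23:
  x = 2: RHS = 0, y in [0]  -> 1 point(s)
  x = 5: RHS = 6, y in [11, 12]  -> 2 point(s)
  x = 7: RHS = 12, y in [9, 14]  -> 2 point(s)
  x = 8: RHS = 6, y in [11, 12]  -> 2 point(s)
  x = 9: RHS = 2, y in [5, 18]  -> 2 point(s)
  x = 10: RHS = 6, y in [11, 12]  -> 2 point(s)
  x = 11: RHS = 1, y in [1, 22]  -> 2 point(s)
  x = 12: RHS = 16, y in [4, 19]  -> 2 point(s)
  x = 17: RHS = 3, y in [7, 16]  -> 2 point(s)
  x = 19: RHS = 12, y in [9, 14]  -> 2 point(s)
  x = 20: RHS = 12, y in [9, 14]  -> 2 point(s)
Affine points: 21. Add the point at infinity: total = 22.

#E(F_23) = 22


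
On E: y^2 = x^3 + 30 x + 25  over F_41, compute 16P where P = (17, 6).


k = 16 = 10000_2 (binary, LSB first: 00001)
Double-and-add from P = (17, 6):
  bit 0 = 0: acc unchanged = O
  bit 1 = 0: acc unchanged = O
  bit 2 = 0: acc unchanged = O
  bit 3 = 0: acc unchanged = O
  bit 4 = 1: acc = O + (0, 36) = (0, 36)

16P = (0, 36)


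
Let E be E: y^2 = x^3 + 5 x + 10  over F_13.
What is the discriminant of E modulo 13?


4 a^3 + 27 b^2 = 4*5^3 + 27*10^2 = 500 + 2700 = 3200
Delta = -16 * (3200) = -51200
Delta mod 13 = 7

Delta = 7 (mod 13)


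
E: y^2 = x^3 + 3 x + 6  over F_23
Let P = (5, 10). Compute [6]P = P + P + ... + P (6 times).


k = 6 = 110_2 (binary, LSB first: 011)
Double-and-add from P = (5, 10):
  bit 0 = 0: acc unchanged = O
  bit 1 = 1: acc = O + (22, 18) = (22, 18)
  bit 2 = 1: acc = (22, 18) + (18, 21) = (8, 6)

6P = (8, 6)


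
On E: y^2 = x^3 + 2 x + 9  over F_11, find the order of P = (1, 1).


Compute successive multiples of P until we hit O:
  1P = (1, 1)
  2P = (7, 6)
  3P = (4, 2)
  4P = (0, 3)
  5P = (3, 3)
  6P = (8, 3)
  7P = (5, 1)
  8P = (5, 10)
  ... (continuing to 15P)
  15P = O

ord(P) = 15


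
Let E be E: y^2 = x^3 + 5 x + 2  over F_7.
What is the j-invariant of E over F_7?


Delta = -16(4 a^3 + 27 b^2) mod 7 = 2
-1728 * (4 a)^3 = -1728 * (4*5)^3 mod 7 = 6
j = 6 * 2^(-1) mod 7 = 3

j = 3 (mod 7)


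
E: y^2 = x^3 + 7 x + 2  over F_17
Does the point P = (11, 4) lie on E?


Check whether y^2 = x^3 + 7 x + 2 (mod 17) for (x, y) = (11, 4).
LHS: y^2 = 4^2 mod 17 = 16
RHS: x^3 + 7 x + 2 = 11^3 + 7*11 + 2 mod 17 = 16
LHS = RHS

Yes, on the curve


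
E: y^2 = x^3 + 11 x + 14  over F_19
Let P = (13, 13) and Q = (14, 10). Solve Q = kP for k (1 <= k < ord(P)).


Enumerate multiples of P until we hit Q = (14, 10):
  1P = (13, 13)
  2P = (16, 12)
  3P = (7, 4)
  4P = (6, 7)
  5P = (5, 2)
  6P = (2, 14)
  7P = (15, 1)
  8P = (8, 14)
  9P = (14, 10)
Match found at i = 9.

k = 9


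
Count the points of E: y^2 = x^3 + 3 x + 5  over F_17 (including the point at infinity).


For each x in F_17, count y with y^2 = x^3 + 3 x + 5 mod 17:
  x = 1: RHS = 9, y in [3, 14]  -> 2 point(s)
  x = 2: RHS = 2, y in [6, 11]  -> 2 point(s)
  x = 4: RHS = 13, y in [8, 9]  -> 2 point(s)
  x = 5: RHS = 9, y in [3, 14]  -> 2 point(s)
  x = 6: RHS = 1, y in [1, 16]  -> 2 point(s)
  x = 9: RHS = 13, y in [8, 9]  -> 2 point(s)
  x = 10: RHS = 15, y in [7, 10]  -> 2 point(s)
  x = 11: RHS = 9, y in [3, 14]  -> 2 point(s)
  x = 12: RHS = 1, y in [1, 16]  -> 2 point(s)
  x = 15: RHS = 8, y in [5, 12]  -> 2 point(s)
  x = 16: RHS = 1, y in [1, 16]  -> 2 point(s)
Affine points: 22. Add the point at infinity: total = 23.

#E(F_17) = 23


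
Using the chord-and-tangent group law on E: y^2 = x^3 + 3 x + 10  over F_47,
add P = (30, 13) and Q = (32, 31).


P != Q, so use the chord formula.
s = (y2 - y1) / (x2 - x1) = (18) / (2) mod 47 = 9
x3 = s^2 - x1 - x2 mod 47 = 9^2 - 30 - 32 = 19
y3 = s (x1 - x3) - y1 mod 47 = 9 * (30 - 19) - 13 = 39

P + Q = (19, 39)


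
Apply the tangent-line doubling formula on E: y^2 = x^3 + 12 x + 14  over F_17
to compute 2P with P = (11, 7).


Doubling: s = (3 x1^2 + a) / (2 y1)
s = (3*11^2 + 12) / (2*7) mod 17 = 11
x3 = s^2 - 2 x1 mod 17 = 11^2 - 2*11 = 14
y3 = s (x1 - x3) - y1 mod 17 = 11 * (11 - 14) - 7 = 11

2P = (14, 11)


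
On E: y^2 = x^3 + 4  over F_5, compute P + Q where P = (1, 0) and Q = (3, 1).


P != Q, so use the chord formula.
s = (y2 - y1) / (x2 - x1) = (1) / (2) mod 5 = 3
x3 = s^2 - x1 - x2 mod 5 = 3^2 - 1 - 3 = 0
y3 = s (x1 - x3) - y1 mod 5 = 3 * (1 - 0) - 0 = 3

P + Q = (0, 3)


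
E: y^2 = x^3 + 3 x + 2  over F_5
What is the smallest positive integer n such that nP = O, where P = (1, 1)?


Compute successive multiples of P until we hit O:
  1P = (1, 1)
  2P = (2, 1)
  3P = (2, 4)
  4P = (1, 4)
  5P = O

ord(P) = 5


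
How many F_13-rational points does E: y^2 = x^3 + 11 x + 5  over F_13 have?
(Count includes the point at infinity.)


For each x in F_13, count y with y^2 = x^3 + 11 x + 5 mod 13:
  x = 1: RHS = 4, y in [2, 11]  -> 2 point(s)
  x = 2: RHS = 9, y in [3, 10]  -> 2 point(s)
  x = 3: RHS = 0, y in [0]  -> 1 point(s)
  x = 4: RHS = 9, y in [3, 10]  -> 2 point(s)
  x = 5: RHS = 3, y in [4, 9]  -> 2 point(s)
  x = 6: RHS = 1, y in [1, 12]  -> 2 point(s)
  x = 7: RHS = 9, y in [3, 10]  -> 2 point(s)
  x = 9: RHS = 1, y in [1, 12]  -> 2 point(s)
  x = 10: RHS = 10, y in [6, 7]  -> 2 point(s)
  x = 11: RHS = 1, y in [1, 12]  -> 2 point(s)
Affine points: 19. Add the point at infinity: total = 20.

#E(F_13) = 20


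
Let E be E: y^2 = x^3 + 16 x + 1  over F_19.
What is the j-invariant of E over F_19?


Delta = -16(4 a^3 + 27 b^2) mod 19 = 4
-1728 * (4 a)^3 = -1728 * (4*16)^3 mod 19 = 1
j = 1 * 4^(-1) mod 19 = 5

j = 5 (mod 19)


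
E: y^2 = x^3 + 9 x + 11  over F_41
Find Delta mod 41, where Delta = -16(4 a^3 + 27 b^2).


4 a^3 + 27 b^2 = 4*9^3 + 27*11^2 = 2916 + 3267 = 6183
Delta = -16 * (6183) = -98928
Delta mod 41 = 5

Delta = 5 (mod 41)


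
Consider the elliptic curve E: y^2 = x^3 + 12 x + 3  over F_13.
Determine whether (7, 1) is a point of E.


Check whether y^2 = x^3 + 12 x + 3 (mod 13) for (x, y) = (7, 1).
LHS: y^2 = 1^2 mod 13 = 1
RHS: x^3 + 12 x + 3 = 7^3 + 12*7 + 3 mod 13 = 1
LHS = RHS

Yes, on the curve


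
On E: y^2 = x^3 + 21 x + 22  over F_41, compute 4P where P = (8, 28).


k = 4 = 100_2 (binary, LSB first: 001)
Double-and-add from P = (8, 28):
  bit 0 = 0: acc unchanged = O
  bit 1 = 0: acc unchanged = O
  bit 2 = 1: acc = O + (19, 8) = (19, 8)

4P = (19, 8)


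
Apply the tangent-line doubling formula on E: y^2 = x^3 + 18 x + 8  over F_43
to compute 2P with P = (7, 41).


Doubling: s = (3 x1^2 + a) / (2 y1)
s = (3*7^2 + 18) / (2*41) mod 43 = 34
x3 = s^2 - 2 x1 mod 43 = 34^2 - 2*7 = 24
y3 = s (x1 - x3) - y1 mod 43 = 34 * (7 - 24) - 41 = 26

2P = (24, 26)


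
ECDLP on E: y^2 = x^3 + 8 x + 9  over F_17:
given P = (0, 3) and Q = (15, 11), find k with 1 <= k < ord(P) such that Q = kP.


Enumerate multiples of P until we hit Q = (15, 11):
  1P = (0, 3)
  2P = (15, 11)
Match found at i = 2.

k = 2


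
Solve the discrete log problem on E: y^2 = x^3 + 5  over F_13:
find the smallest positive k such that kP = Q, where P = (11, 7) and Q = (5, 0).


Enumerate multiples of P until we hit Q = (5, 0):
  1P = (11, 7)
  2P = (5, 0)
Match found at i = 2.

k = 2


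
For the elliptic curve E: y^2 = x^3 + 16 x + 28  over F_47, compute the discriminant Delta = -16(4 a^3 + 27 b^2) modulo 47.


4 a^3 + 27 b^2 = 4*16^3 + 27*28^2 = 16384 + 21168 = 37552
Delta = -16 * (37552) = -600832
Delta mod 47 = 16

Delta = 16 (mod 47)


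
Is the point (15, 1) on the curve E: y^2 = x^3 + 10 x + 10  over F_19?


Check whether y^2 = x^3 + 10 x + 10 (mod 19) for (x, y) = (15, 1).
LHS: y^2 = 1^2 mod 19 = 1
RHS: x^3 + 10 x + 10 = 15^3 + 10*15 + 10 mod 19 = 1
LHS = RHS

Yes, on the curve


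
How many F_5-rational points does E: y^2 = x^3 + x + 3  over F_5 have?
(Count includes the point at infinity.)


For each x in F_5, count y with y^2 = x^3 + 1 x + 3 mod 5:
  x = 1: RHS = 0, y in [0]  -> 1 point(s)
  x = 4: RHS = 1, y in [1, 4]  -> 2 point(s)
Affine points: 3. Add the point at infinity: total = 4.

#E(F_5) = 4


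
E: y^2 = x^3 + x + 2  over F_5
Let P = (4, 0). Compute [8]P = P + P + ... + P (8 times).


k = 8 = 1000_2 (binary, LSB first: 0001)
Double-and-add from P = (4, 0):
  bit 0 = 0: acc unchanged = O
  bit 1 = 0: acc unchanged = O
  bit 2 = 0: acc unchanged = O
  bit 3 = 1: acc = O + O = O

8P = O


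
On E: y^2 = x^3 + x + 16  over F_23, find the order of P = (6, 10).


Compute successive multiples of P until we hit O:
  1P = (6, 10)
  2P = (15, 18)
  3P = (15, 5)
  4P = (6, 13)
  5P = O

ord(P) = 5


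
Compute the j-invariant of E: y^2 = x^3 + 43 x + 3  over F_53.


Delta = -16(4 a^3 + 27 b^2) mod 53 = 10
-1728 * (4 a)^3 = -1728 * (4*43)^3 mod 53 = 27
j = 27 * 10^(-1) mod 53 = 8

j = 8 (mod 53)


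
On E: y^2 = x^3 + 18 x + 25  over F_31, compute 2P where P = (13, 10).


Doubling: s = (3 x1^2 + a) / (2 y1)
s = (3*13^2 + 18) / (2*10) mod 31 = 3
x3 = s^2 - 2 x1 mod 31 = 3^2 - 2*13 = 14
y3 = s (x1 - x3) - y1 mod 31 = 3 * (13 - 14) - 10 = 18

2P = (14, 18)


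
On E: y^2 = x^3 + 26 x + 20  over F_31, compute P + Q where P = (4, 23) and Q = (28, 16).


P != Q, so use the chord formula.
s = (y2 - y1) / (x2 - x1) = (24) / (24) mod 31 = 1
x3 = s^2 - x1 - x2 mod 31 = 1^2 - 4 - 28 = 0
y3 = s (x1 - x3) - y1 mod 31 = 1 * (4 - 0) - 23 = 12

P + Q = (0, 12)


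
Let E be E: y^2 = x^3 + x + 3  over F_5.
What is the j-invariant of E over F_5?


Delta = -16(4 a^3 + 27 b^2) mod 5 = 3
-1728 * (4 a)^3 = -1728 * (4*1)^3 mod 5 = 3
j = 3 * 3^(-1) mod 5 = 1

j = 1 (mod 5)


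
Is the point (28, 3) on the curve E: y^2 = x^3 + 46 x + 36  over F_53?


Check whether y^2 = x^3 + 46 x + 36 (mod 53) for (x, y) = (28, 3).
LHS: y^2 = 3^2 mod 53 = 9
RHS: x^3 + 46 x + 36 = 28^3 + 46*28 + 36 mod 53 = 9
LHS = RHS

Yes, on the curve


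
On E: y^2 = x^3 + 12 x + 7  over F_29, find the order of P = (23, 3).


Compute successive multiples of P until we hit O:
  1P = (23, 3)
  2P = (6, 18)
  3P = (7, 17)
  4P = (12, 20)
  5P = (17, 22)
  6P = (24, 5)
  7P = (15, 13)
  8P = (27, 2)
  ... (continuing to 31P)
  31P = O

ord(P) = 31


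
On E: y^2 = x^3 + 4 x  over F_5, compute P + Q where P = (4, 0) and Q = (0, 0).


P != Q, so use the chord formula.
s = (y2 - y1) / (x2 - x1) = (0) / (1) mod 5 = 0
x3 = s^2 - x1 - x2 mod 5 = 0^2 - 4 - 0 = 1
y3 = s (x1 - x3) - y1 mod 5 = 0 * (4 - 1) - 0 = 0

P + Q = (1, 0)


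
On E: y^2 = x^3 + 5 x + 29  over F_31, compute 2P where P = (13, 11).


k = 2 = 10_2 (binary, LSB first: 01)
Double-and-add from P = (13, 11):
  bit 0 = 0: acc unchanged = O
  bit 1 = 1: acc = O + (25, 0) = (25, 0)

2P = (25, 0)


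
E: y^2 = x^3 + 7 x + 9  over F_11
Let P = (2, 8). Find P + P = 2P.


Doubling: s = (3 x1^2 + a) / (2 y1)
s = (3*2^2 + 7) / (2*8) mod 11 = 6
x3 = s^2 - 2 x1 mod 11 = 6^2 - 2*2 = 10
y3 = s (x1 - x3) - y1 mod 11 = 6 * (2 - 10) - 8 = 10

2P = (10, 10)


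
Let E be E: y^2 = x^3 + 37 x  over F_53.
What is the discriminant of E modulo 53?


4 a^3 + 27 b^2 = 4*37^3 + 27*0^2 = 202612 + 0 = 202612
Delta = -16 * (202612) = -3241792
Delta mod 53 = 6

Delta = 6 (mod 53)


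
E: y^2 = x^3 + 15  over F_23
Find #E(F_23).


For each x in F_23, count y with y^2 = x^3 + 0 x + 15 mod 23:
  x = 1: RHS = 16, y in [4, 19]  -> 2 point(s)
  x = 2: RHS = 0, y in [0]  -> 1 point(s)
  x = 5: RHS = 2, y in [5, 18]  -> 2 point(s)
  x = 6: RHS = 1, y in [1, 22]  -> 2 point(s)
  x = 7: RHS = 13, y in [6, 17]  -> 2 point(s)
  x = 9: RHS = 8, y in [10, 13]  -> 2 point(s)
  x = 10: RHS = 3, y in [7, 16]  -> 2 point(s)
  x = 11: RHS = 12, y in [9, 14]  -> 2 point(s)
  x = 12: RHS = 18, y in [8, 15]  -> 2 point(s)
  x = 13: RHS = 4, y in [2, 21]  -> 2 point(s)
  x = 15: RHS = 9, y in [3, 20]  -> 2 point(s)
  x = 17: RHS = 6, y in [11, 12]  -> 2 point(s)
Affine points: 23. Add the point at infinity: total = 24.

#E(F_23) = 24


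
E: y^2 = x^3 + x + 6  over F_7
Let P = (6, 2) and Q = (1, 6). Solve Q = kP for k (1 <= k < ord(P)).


Enumerate multiples of P until we hit Q = (1, 6):
  1P = (6, 2)
  2P = (3, 1)
  3P = (2, 4)
  4P = (1, 6)
Match found at i = 4.

k = 4


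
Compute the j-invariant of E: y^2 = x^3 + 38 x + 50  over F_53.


Delta = -16(4 a^3 + 27 b^2) mod 53 = 6
-1728 * (4 a)^3 = -1728 * (4*38)^3 mod 53 = 5
j = 5 * 6^(-1) mod 53 = 45

j = 45 (mod 53)


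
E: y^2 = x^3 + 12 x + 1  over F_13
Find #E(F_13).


For each x in F_13, count y with y^2 = x^3 + 12 x + 1 mod 13:
  x = 0: RHS = 1, y in [1, 12]  -> 2 point(s)
  x = 1: RHS = 1, y in [1, 12]  -> 2 point(s)
  x = 3: RHS = 12, y in [5, 8]  -> 2 point(s)
  x = 4: RHS = 9, y in [3, 10]  -> 2 point(s)
  x = 5: RHS = 4, y in [2, 11]  -> 2 point(s)
  x = 6: RHS = 3, y in [4, 9]  -> 2 point(s)
  x = 7: RHS = 12, y in [5, 8]  -> 2 point(s)
  x = 10: RHS = 3, y in [4, 9]  -> 2 point(s)
  x = 12: RHS = 1, y in [1, 12]  -> 2 point(s)
Affine points: 18. Add the point at infinity: total = 19.

#E(F_13) = 19


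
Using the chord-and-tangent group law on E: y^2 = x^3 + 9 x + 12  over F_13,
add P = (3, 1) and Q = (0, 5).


P != Q, so use the chord formula.
s = (y2 - y1) / (x2 - x1) = (4) / (10) mod 13 = 3
x3 = s^2 - x1 - x2 mod 13 = 3^2 - 3 - 0 = 6
y3 = s (x1 - x3) - y1 mod 13 = 3 * (3 - 6) - 1 = 3

P + Q = (6, 3)


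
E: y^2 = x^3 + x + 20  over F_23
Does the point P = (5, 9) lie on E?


Check whether y^2 = x^3 + 1 x + 20 (mod 23) for (x, y) = (5, 9).
LHS: y^2 = 9^2 mod 23 = 12
RHS: x^3 + 1 x + 20 = 5^3 + 1*5 + 20 mod 23 = 12
LHS = RHS

Yes, on the curve


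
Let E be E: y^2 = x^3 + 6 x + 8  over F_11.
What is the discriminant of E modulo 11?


4 a^3 + 27 b^2 = 4*6^3 + 27*8^2 = 864 + 1728 = 2592
Delta = -16 * (2592) = -41472
Delta mod 11 = 9

Delta = 9 (mod 11)


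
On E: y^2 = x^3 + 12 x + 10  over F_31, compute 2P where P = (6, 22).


Doubling: s = (3 x1^2 + a) / (2 y1)
s = (3*6^2 + 12) / (2*22) mod 31 = 14
x3 = s^2 - 2 x1 mod 31 = 14^2 - 2*6 = 29
y3 = s (x1 - x3) - y1 mod 31 = 14 * (6 - 29) - 22 = 28

2P = (29, 28)


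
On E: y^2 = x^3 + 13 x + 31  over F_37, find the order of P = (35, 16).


Compute successive multiples of P until we hit O:
  1P = (35, 16)
  2P = (29, 28)
  3P = (14, 16)
  4P = (25, 21)
  5P = (5, 6)
  6P = (30, 35)
  7P = (19, 12)
  8P = (27, 23)
  ... (continuing to 23P)
  23P = O

ord(P) = 23


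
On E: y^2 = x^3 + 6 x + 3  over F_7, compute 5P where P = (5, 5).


k = 5 = 101_2 (binary, LSB first: 101)
Double-and-add from P = (5, 5):
  bit 0 = 1: acc = O + (5, 5) = (5, 5)
  bit 1 = 0: acc unchanged = (5, 5)
  bit 2 = 1: acc = (5, 5) + (5, 5) = (5, 2)

5P = (5, 2)


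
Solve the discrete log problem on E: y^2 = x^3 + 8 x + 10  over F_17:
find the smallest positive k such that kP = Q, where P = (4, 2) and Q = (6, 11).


Enumerate multiples of P until we hit Q = (6, 11):
  1P = (4, 2)
  2P = (1, 6)
  3P = (10, 6)
  4P = (11, 16)
  5P = (6, 11)
Match found at i = 5.

k = 5


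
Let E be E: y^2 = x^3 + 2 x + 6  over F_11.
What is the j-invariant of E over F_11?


Delta = -16(4 a^3 + 27 b^2) mod 11 = 7
-1728 * (4 a)^3 = -1728 * (4*2)^3 mod 11 = 5
j = 5 * 7^(-1) mod 11 = 7

j = 7 (mod 11)


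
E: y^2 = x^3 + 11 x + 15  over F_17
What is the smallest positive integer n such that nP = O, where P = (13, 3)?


Compute successive multiples of P until we hit O:
  1P = (13, 3)
  2P = (6, 12)
  3P = (0, 7)
  4P = (5, 5)
  5P = (15, 6)
  6P = (4, 2)
  7P = (4, 15)
  8P = (15, 11)
  ... (continuing to 13P)
  13P = O

ord(P) = 13


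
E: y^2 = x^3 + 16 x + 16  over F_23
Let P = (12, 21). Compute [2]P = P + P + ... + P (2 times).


k = 2 = 10_2 (binary, LSB first: 01)
Double-and-add from P = (12, 21):
  bit 0 = 0: acc unchanged = O
  bit 1 = 1: acc = O + (8, 14) = (8, 14)

2P = (8, 14)


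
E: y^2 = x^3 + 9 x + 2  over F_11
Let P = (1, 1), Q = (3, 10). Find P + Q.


P != Q, so use the chord formula.
s = (y2 - y1) / (x2 - x1) = (9) / (2) mod 11 = 10
x3 = s^2 - x1 - x2 mod 11 = 10^2 - 1 - 3 = 8
y3 = s (x1 - x3) - y1 mod 11 = 10 * (1 - 8) - 1 = 6

P + Q = (8, 6)


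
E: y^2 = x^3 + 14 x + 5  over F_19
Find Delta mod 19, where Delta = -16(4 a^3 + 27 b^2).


4 a^3 + 27 b^2 = 4*14^3 + 27*5^2 = 10976 + 675 = 11651
Delta = -16 * (11651) = -186416
Delta mod 19 = 12

Delta = 12 (mod 19)


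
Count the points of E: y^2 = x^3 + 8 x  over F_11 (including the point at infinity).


For each x in F_11, count y with y^2 = x^3 + 8 x + 0 mod 11:
  x = 0: RHS = 0, y in [0]  -> 1 point(s)
  x = 1: RHS = 9, y in [3, 8]  -> 2 point(s)
  x = 5: RHS = 0, y in [0]  -> 1 point(s)
  x = 6: RHS = 0, y in [0]  -> 1 point(s)
  x = 7: RHS = 3, y in [5, 6]  -> 2 point(s)
  x = 8: RHS = 4, y in [2, 9]  -> 2 point(s)
  x = 9: RHS = 9, y in [3, 8]  -> 2 point(s)
Affine points: 11. Add the point at infinity: total = 12.

#E(F_11) = 12


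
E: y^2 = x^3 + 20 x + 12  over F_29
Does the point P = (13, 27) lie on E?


Check whether y^2 = x^3 + 20 x + 12 (mod 29) for (x, y) = (13, 27).
LHS: y^2 = 27^2 mod 29 = 4
RHS: x^3 + 20 x + 12 = 13^3 + 20*13 + 12 mod 29 = 4
LHS = RHS

Yes, on the curve


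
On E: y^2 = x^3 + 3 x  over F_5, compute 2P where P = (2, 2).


Doubling: s = (3 x1^2 + a) / (2 y1)
s = (3*2^2 + 3) / (2*2) mod 5 = 0
x3 = s^2 - 2 x1 mod 5 = 0^2 - 2*2 = 1
y3 = s (x1 - x3) - y1 mod 5 = 0 * (2 - 1) - 2 = 3

2P = (1, 3)


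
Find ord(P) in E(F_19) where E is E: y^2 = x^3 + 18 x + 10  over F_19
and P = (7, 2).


Compute successive multiples of P until we hit O:
  1P = (7, 2)
  2P = (12, 15)
  3P = (6, 12)
  4P = (11, 0)
  5P = (6, 7)
  6P = (12, 4)
  7P = (7, 17)
  8P = O

ord(P) = 8


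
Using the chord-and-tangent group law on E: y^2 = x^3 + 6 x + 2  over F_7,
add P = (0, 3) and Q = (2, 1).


P != Q, so use the chord formula.
s = (y2 - y1) / (x2 - x1) = (5) / (2) mod 7 = 6
x3 = s^2 - x1 - x2 mod 7 = 6^2 - 0 - 2 = 6
y3 = s (x1 - x3) - y1 mod 7 = 6 * (0 - 6) - 3 = 3

P + Q = (6, 3)


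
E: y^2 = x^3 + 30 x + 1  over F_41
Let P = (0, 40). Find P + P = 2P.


Doubling: s = (3 x1^2 + a) / (2 y1)
s = (3*0^2 + 30) / (2*40) mod 41 = 26
x3 = s^2 - 2 x1 mod 41 = 26^2 - 2*0 = 20
y3 = s (x1 - x3) - y1 mod 41 = 26 * (0 - 20) - 40 = 14

2P = (20, 14)


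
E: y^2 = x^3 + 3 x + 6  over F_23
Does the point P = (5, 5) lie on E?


Check whether y^2 = x^3 + 3 x + 6 (mod 23) for (x, y) = (5, 5).
LHS: y^2 = 5^2 mod 23 = 2
RHS: x^3 + 3 x + 6 = 5^3 + 3*5 + 6 mod 23 = 8
LHS != RHS

No, not on the curve


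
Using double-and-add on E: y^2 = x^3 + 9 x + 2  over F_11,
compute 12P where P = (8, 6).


k = 12 = 1100_2 (binary, LSB first: 0011)
Double-and-add from P = (8, 6):
  bit 0 = 0: acc unchanged = O
  bit 1 = 0: acc unchanged = O
  bit 2 = 1: acc = O + (7, 10) = (7, 10)
  bit 3 = 1: acc = (7, 10) + (9, 3) = (10, 6)

12P = (10, 6)


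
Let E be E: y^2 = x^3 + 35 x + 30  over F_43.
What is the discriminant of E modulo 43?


4 a^3 + 27 b^2 = 4*35^3 + 27*30^2 = 171500 + 24300 = 195800
Delta = -16 * (195800) = -3132800
Delta mod 43 = 8

Delta = 8 (mod 43)


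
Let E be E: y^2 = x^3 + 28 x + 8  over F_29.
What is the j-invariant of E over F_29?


Delta = -16(4 a^3 + 27 b^2) mod 29 = 24
-1728 * (4 a)^3 = -1728 * (4*28)^3 mod 29 = 15
j = 15 * 24^(-1) mod 29 = 26

j = 26 (mod 29)


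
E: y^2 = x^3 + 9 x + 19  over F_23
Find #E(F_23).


For each x in F_23, count y with y^2 = x^3 + 9 x + 19 mod 23:
  x = 1: RHS = 6, y in [11, 12]  -> 2 point(s)
  x = 3: RHS = 4, y in [2, 21]  -> 2 point(s)
  x = 4: RHS = 4, y in [2, 21]  -> 2 point(s)
  x = 6: RHS = 13, y in [6, 17]  -> 2 point(s)
  x = 9: RHS = 1, y in [1, 22]  -> 2 point(s)
  x = 11: RHS = 0, y in [0]  -> 1 point(s)
  x = 16: RHS = 4, y in [2, 21]  -> 2 point(s)
  x = 17: RHS = 2, y in [5, 18]  -> 2 point(s)
  x = 21: RHS = 16, y in [4, 19]  -> 2 point(s)
  x = 22: RHS = 9, y in [3, 20]  -> 2 point(s)
Affine points: 19. Add the point at infinity: total = 20.

#E(F_23) = 20
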